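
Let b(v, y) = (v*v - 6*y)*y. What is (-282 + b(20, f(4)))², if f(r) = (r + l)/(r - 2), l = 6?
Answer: 2458624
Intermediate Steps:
f(r) = (6 + r)/(-2 + r) (f(r) = (r + 6)/(r - 2) = (6 + r)/(-2 + r))
b(v, y) = y*(v² - 6*y) (b(v, y) = (v² - 6*y)*y = y*(v² - 6*y))
(-282 + b(20, f(4)))² = (-282 + ((6 + 4)/(-2 + 4))*(20² - 6*(6 + 4)/(-2 + 4)))² = (-282 + (10/2)*(400 - 6*10/2))² = (-282 + ((½)*10)*(400 - 3*10))² = (-282 + 5*(400 - 6*5))² = (-282 + 5*(400 - 30))² = (-282 + 5*370)² = (-282 + 1850)² = 1568² = 2458624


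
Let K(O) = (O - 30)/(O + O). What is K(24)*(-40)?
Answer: 5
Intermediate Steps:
K(O) = (-30 + O)/(2*O) (K(O) = (-30 + O)/((2*O)) = (-30 + O)*(1/(2*O)) = (-30 + O)/(2*O))
K(24)*(-40) = ((1/2)*(-30 + 24)/24)*(-40) = ((1/2)*(1/24)*(-6))*(-40) = -1/8*(-40) = 5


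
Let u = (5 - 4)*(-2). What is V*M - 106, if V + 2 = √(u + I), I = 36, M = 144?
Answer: -394 + 144*√34 ≈ 445.66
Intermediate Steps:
u = -2 (u = 1*(-2) = -2)
V = -2 + √34 (V = -2 + √(-2 + 36) = -2 + √34 ≈ 3.8310)
V*M - 106 = (-2 + √34)*144 - 106 = (-288 + 144*√34) - 106 = -394 + 144*√34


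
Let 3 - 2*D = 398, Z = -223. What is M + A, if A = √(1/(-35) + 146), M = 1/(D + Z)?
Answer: -2/841 + √178815/35 ≈ 12.079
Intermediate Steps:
D = -395/2 (D = 3/2 - ½*398 = 3/2 - 199 = -395/2 ≈ -197.50)
M = -2/841 (M = 1/(-395/2 - 223) = 1/(-841/2) = -2/841 ≈ -0.0023781)
A = √178815/35 (A = √(-1/35 + 146) = √(5109/35) = √178815/35 ≈ 12.082)
M + A = -2/841 + √178815/35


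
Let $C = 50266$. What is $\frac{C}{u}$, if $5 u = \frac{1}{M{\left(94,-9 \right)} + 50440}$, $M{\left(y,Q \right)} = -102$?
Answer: $12651449540$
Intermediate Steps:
$u = \frac{1}{251690}$ ($u = \frac{1}{5 \left(-102 + 50440\right)} = \frac{1}{5 \cdot 50338} = \frac{1}{5} \cdot \frac{1}{50338} = \frac{1}{251690} \approx 3.9731 \cdot 10^{-6}$)
$\frac{C}{u} = 50266 \frac{1}{\frac{1}{251690}} = 50266 \cdot 251690 = 12651449540$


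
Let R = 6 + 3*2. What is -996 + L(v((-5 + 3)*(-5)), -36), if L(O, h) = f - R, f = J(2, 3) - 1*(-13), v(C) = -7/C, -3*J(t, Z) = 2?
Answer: -2987/3 ≈ -995.67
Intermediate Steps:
J(t, Z) = -⅔ (J(t, Z) = -⅓*2 = -⅔)
R = 12 (R = 6 + 6 = 12)
f = 37/3 (f = -⅔ - 1*(-13) = -⅔ + 13 = 37/3 ≈ 12.333)
L(O, h) = ⅓ (L(O, h) = 37/3 - 1*12 = 37/3 - 12 = ⅓)
-996 + L(v((-5 + 3)*(-5)), -36) = -996 + ⅓ = -2987/3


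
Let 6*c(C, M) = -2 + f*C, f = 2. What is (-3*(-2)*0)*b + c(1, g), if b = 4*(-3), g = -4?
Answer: 0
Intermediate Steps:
c(C, M) = -⅓ + C/3 (c(C, M) = (-2 + 2*C)/6 = -⅓ + C/3)
b = -12
(-3*(-2)*0)*b + c(1, g) = (-3*(-2)*0)*(-12) + (-⅓ + (⅓)*1) = (6*0)*(-12) + (-⅓ + ⅓) = 0*(-12) + 0 = 0 + 0 = 0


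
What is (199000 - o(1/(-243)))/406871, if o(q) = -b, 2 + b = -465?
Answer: 198533/406871 ≈ 0.48795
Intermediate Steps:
b = -467 (b = -2 - 465 = -467)
o(q) = 467 (o(q) = -1*(-467) = 467)
(199000 - o(1/(-243)))/406871 = (199000 - 1*467)/406871 = (199000 - 467)*(1/406871) = 198533*(1/406871) = 198533/406871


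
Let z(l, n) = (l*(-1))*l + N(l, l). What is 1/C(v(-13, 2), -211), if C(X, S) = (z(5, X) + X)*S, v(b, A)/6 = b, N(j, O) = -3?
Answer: 1/22366 ≈ 4.4711e-5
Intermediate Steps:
v(b, A) = 6*b
z(l, n) = -3 - l² (z(l, n) = (l*(-1))*l - 3 = (-l)*l - 3 = -l² - 3 = -3 - l²)
C(X, S) = S*(-28 + X) (C(X, S) = ((-3 - 1*5²) + X)*S = ((-3 - 1*25) + X)*S = ((-3 - 25) + X)*S = (-28 + X)*S = S*(-28 + X))
1/C(v(-13, 2), -211) = 1/(-211*(-28 + 6*(-13))) = 1/(-211*(-28 - 78)) = 1/(-211*(-106)) = 1/22366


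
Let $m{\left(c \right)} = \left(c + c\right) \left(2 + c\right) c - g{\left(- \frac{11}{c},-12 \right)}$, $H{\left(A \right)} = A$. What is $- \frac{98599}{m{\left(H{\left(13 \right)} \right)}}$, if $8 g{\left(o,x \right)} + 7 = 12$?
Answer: $- \frac{788792}{40555} \approx -19.45$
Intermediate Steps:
$g{\left(o,x \right)} = \frac{5}{8}$ ($g{\left(o,x \right)} = - \frac{7}{8} + \frac{1}{8} \cdot 12 = - \frac{7}{8} + \frac{3}{2} = \frac{5}{8}$)
$m{\left(c \right)} = - \frac{5}{8} + 2 c^{2} \left(2 + c\right)$ ($m{\left(c \right)} = \left(c + c\right) \left(2 + c\right) c - \frac{5}{8} = 2 c c \left(2 + c\right) - \frac{5}{8} = 2 c^{2} \left(2 + c\right) - \frac{5}{8} = - \frac{5}{8} + 2 c^{2} \left(2 + c\right)$)
$- \frac{98599}{m{\left(H{\left(13 \right)} \right)}} = - \frac{98599}{- \frac{5}{8} + 2 \cdot 13^{3} + 4 \cdot 13^{2}} = - \frac{98599}{- \frac{5}{8} + 2 \cdot 2197 + 4 \cdot 169} = - \frac{98599}{- \frac{5}{8} + 4394 + 676} = - \frac{98599}{\frac{40555}{8}} = \left(-98599\right) \frac{8}{40555} = - \frac{788792}{40555}$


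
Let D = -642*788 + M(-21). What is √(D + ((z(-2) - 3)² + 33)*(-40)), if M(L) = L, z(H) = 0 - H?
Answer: I*√507277 ≈ 712.23*I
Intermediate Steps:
z(H) = -H
D = -505917 (D = -642*788 - 21 = -505896 - 21 = -505917)
√(D + ((z(-2) - 3)² + 33)*(-40)) = √(-505917 + ((-1*(-2) - 3)² + 33)*(-40)) = √(-505917 + ((2 - 3)² + 33)*(-40)) = √(-505917 + ((-1)² + 33)*(-40)) = √(-505917 + (1 + 33)*(-40)) = √(-505917 + 34*(-40)) = √(-505917 - 1360) = √(-507277) = I*√507277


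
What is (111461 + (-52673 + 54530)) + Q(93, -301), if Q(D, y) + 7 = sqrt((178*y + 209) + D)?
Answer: 113311 + 2*I*sqrt(13319) ≈ 1.1331e+5 + 230.82*I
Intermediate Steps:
Q(D, y) = -7 + sqrt(209 + D + 178*y) (Q(D, y) = -7 + sqrt((178*y + 209) + D) = -7 + sqrt((209 + 178*y) + D) = -7 + sqrt(209 + D + 178*y))
(111461 + (-52673 + 54530)) + Q(93, -301) = (111461 + (-52673 + 54530)) + (-7 + sqrt(209 + 93 + 178*(-301))) = (111461 + 1857) + (-7 + sqrt(209 + 93 - 53578)) = 113318 + (-7 + sqrt(-53276)) = 113318 + (-7 + 2*I*sqrt(13319)) = 113311 + 2*I*sqrt(13319)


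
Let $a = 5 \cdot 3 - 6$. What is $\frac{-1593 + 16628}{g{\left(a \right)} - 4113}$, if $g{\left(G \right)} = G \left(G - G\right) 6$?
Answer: $- \frac{15035}{4113} \approx -3.6555$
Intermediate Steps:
$a = 9$ ($a = 15 - 6 = 9$)
$g{\left(G \right)} = 0$ ($g{\left(G \right)} = G 0 \cdot 6 = 0 \cdot 6 = 0$)
$\frac{-1593 + 16628}{g{\left(a \right)} - 4113} = \frac{-1593 + 16628}{0 - 4113} = \frac{15035}{-4113} = 15035 \left(- \frac{1}{4113}\right) = - \frac{15035}{4113}$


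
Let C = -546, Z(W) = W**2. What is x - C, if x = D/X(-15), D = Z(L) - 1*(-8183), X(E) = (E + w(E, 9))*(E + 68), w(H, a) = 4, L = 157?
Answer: 285486/583 ≈ 489.68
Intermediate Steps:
X(E) = (4 + E)*(68 + E) (X(E) = (E + 4)*(E + 68) = (4 + E)*(68 + E))
D = 32832 (D = 157**2 - 1*(-8183) = 24649 + 8183 = 32832)
x = -32832/583 (x = 32832/(272 + (-15)**2 + 72*(-15)) = 32832/(272 + 225 - 1080) = 32832/(-583) = 32832*(-1/583) = -32832/583 ≈ -56.316)
x - C = -32832/583 - 1*(-546) = -32832/583 + 546 = 285486/583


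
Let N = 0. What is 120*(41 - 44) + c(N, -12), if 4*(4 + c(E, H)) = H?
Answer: -367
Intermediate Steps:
c(E, H) = -4 + H/4
120*(41 - 44) + c(N, -12) = 120*(41 - 44) + (-4 + (¼)*(-12)) = 120*(-3) + (-4 - 3) = -360 - 7 = -367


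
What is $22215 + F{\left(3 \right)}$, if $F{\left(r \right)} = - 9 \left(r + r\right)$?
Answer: $22161$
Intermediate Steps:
$F{\left(r \right)} = - 18 r$ ($F{\left(r \right)} = - 9 \cdot 2 r = - 18 r$)
$22215 + F{\left(3 \right)} = 22215 - 54 = 22161$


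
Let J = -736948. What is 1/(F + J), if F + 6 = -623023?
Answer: -1/1359977 ≈ -7.3531e-7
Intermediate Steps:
F = -623029 (F = -6 - 623023 = -623029)
1/(F + J) = 1/(-623029 - 736948) = 1/(-1359977) = -1/1359977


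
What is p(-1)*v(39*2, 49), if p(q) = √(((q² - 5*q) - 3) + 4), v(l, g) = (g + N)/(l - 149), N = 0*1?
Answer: -49*√7/71 ≈ -1.8259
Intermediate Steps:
N = 0
v(l, g) = g/(-149 + l) (v(l, g) = (g + 0)/(l - 149) = g/(-149 + l))
p(q) = √(1 + q² - 5*q) (p(q) = √((-3 + q² - 5*q) + 4) = √(1 + q² - 5*q))
p(-1)*v(39*2, 49) = √(1 + (-1)² - 5*(-1))*(49/(-149 + 39*2)) = √(1 + 1 + 5)*(49/(-149 + 78)) = √7*(49/(-71)) = √7*(49*(-1/71)) = √7*(-49/71) = -49*√7/71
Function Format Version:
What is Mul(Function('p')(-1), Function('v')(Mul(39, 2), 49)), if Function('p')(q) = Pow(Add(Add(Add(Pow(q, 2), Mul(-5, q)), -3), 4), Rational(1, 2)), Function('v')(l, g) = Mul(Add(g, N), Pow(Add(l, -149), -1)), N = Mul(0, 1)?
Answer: Mul(Rational(-49, 71), Pow(7, Rational(1, 2))) ≈ -1.8259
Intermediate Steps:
N = 0
Function('v')(l, g) = Mul(g, Pow(Add(-149, l), -1)) (Function('v')(l, g) = Mul(Add(g, 0), Pow(Add(l, -149), -1)) = Mul(g, Pow(Add(-149, l), -1)))
Function('p')(q) = Pow(Add(1, Pow(q, 2), Mul(-5, q)), Rational(1, 2)) (Function('p')(q) = Pow(Add(Add(-3, Pow(q, 2), Mul(-5, q)), 4), Rational(1, 2)) = Pow(Add(1, Pow(q, 2), Mul(-5, q)), Rational(1, 2)))
Mul(Function('p')(-1), Function('v')(Mul(39, 2), 49)) = Mul(Pow(Add(1, Pow(-1, 2), Mul(-5, -1)), Rational(1, 2)), Mul(49, Pow(Add(-149, Mul(39, 2)), -1))) = Mul(Pow(Add(1, 1, 5), Rational(1, 2)), Mul(49, Pow(Add(-149, 78), -1))) = Mul(Pow(7, Rational(1, 2)), Mul(49, Pow(-71, -1))) = Mul(Pow(7, Rational(1, 2)), Mul(49, Rational(-1, 71))) = Mul(Pow(7, Rational(1, 2)), Rational(-49, 71)) = Mul(Rational(-49, 71), Pow(7, Rational(1, 2)))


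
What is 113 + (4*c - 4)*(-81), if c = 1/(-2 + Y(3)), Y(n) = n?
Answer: 113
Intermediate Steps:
c = 1 (c = 1/(-2 + 3) = 1/1 = 1)
113 + (4*c - 4)*(-81) = 113 + (4*1 - 4)*(-81) = 113 + (4 - 4)*(-81) = 113 + 0*(-81) = 113 + 0 = 113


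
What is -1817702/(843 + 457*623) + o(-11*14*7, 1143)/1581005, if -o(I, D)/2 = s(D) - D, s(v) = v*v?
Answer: -1809633324779/225731150885 ≈ -8.0168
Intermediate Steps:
s(v) = v**2
o(I, D) = -2*D**2 + 2*D (o(I, D) = -2*(D**2 - D) = -2*D**2 + 2*D)
-1817702/(843 + 457*623) + o(-11*14*7, 1143)/1581005 = -1817702/(843 + 457*623) + (2*1143*(1 - 1*1143))/1581005 = -1817702/(843 + 284711) + (2*1143*(1 - 1143))*(1/1581005) = -1817702/285554 + (2*1143*(-1142))*(1/1581005) = -1817702*1/285554 - 2610612*1/1581005 = -908851/142777 - 2610612/1581005 = -1809633324779/225731150885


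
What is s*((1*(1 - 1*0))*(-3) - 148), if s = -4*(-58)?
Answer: -35032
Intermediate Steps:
s = 232
s*((1*(1 - 1*0))*(-3) - 148) = 232*((1*(1 - 1*0))*(-3) - 148) = 232*((1*(1 + 0))*(-3) - 148) = 232*((1*1)*(-3) - 148) = 232*(1*(-3) - 148) = 232*(-3 - 148) = 232*(-151) = -35032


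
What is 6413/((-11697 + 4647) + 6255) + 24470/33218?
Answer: -1826164/249135 ≈ -7.3300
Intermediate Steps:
6413/((-11697 + 4647) + 6255) + 24470/33218 = 6413/(-7050 + 6255) + 24470*(1/33218) = 6413/(-795) + 12235/16609 = 6413*(-1/795) + 12235/16609 = -121/15 + 12235/16609 = -1826164/249135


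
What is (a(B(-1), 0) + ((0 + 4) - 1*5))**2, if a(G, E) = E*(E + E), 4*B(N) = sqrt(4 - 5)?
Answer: 1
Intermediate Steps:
B(N) = I/4 (B(N) = sqrt(4 - 5)/4 = sqrt(-1)/4 = I/4)
a(G, E) = 2*E**2 (a(G, E) = E*(2*E) = 2*E**2)
(a(B(-1), 0) + ((0 + 4) - 1*5))**2 = (2*0**2 + ((0 + 4) - 1*5))**2 = (2*0 + (4 - 5))**2 = (0 - 1)**2 = (-1)**2 = 1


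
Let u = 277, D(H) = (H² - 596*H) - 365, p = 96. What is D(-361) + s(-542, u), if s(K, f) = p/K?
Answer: 93525304/271 ≈ 3.4511e+5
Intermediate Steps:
D(H) = -365 + H² - 596*H
s(K, f) = 96/K
D(-361) + s(-542, u) = (-365 + (-361)² - 596*(-361)) + 96/(-542) = (-365 + 130321 + 215156) + 96*(-1/542) = 345112 - 48/271 = 93525304/271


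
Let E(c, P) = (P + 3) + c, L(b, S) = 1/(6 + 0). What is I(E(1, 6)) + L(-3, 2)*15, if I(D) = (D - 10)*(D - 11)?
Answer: 5/2 ≈ 2.5000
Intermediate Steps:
L(b, S) = 1/6
E(c, P) = 3 + P + c (E(c, P) = (3 + P) + c = 3 + P + c)
I(D) = (-11 + D)*(-10 + D) (I(D) = (-10 + D)*(-11 + D) = (-11 + D)*(-10 + D))
I(E(1, 6)) + L(-3, 2)*15 = (110 + (3 + 6 + 1)**2 - 21*(3 + 6 + 1)) + (1/6)*15 = (110 + 10**2 - 21*10) + 5/2 = (110 + 100 - 210) + 5/2 = 0 + 5/2 = 5/2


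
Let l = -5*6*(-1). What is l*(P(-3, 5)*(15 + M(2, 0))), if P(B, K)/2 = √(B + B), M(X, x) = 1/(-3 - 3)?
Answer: 890*I*√6 ≈ 2180.0*I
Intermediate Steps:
M(X, x) = -⅙ (M(X, x) = 1/(-6) = -⅙)
l = 30 (l = -30*(-1) = 30)
P(B, K) = 2*√2*√B (P(B, K) = 2*√(B + B) = 2*√(2*B) = 2*(√2*√B) = 2*√2*√B)
l*(P(-3, 5)*(15 + M(2, 0))) = 30*((2*√2*√(-3))*(15 - ⅙)) = 30*((2*√2*(I*√3))*(89/6)) = 30*((2*I*√6)*(89/6)) = 30*(89*I*√6/3) = 890*I*√6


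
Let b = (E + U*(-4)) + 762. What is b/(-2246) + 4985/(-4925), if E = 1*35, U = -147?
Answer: -3603487/2212310 ≈ -1.6288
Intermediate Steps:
E = 35
b = 1385 (b = (35 - 147*(-4)) + 762 = (35 + 588) + 762 = 623 + 762 = 1385)
b/(-2246) + 4985/(-4925) = 1385/(-2246) + 4985/(-4925) = 1385*(-1/2246) + 4985*(-1/4925) = -1385/2246 - 997/985 = -3603487/2212310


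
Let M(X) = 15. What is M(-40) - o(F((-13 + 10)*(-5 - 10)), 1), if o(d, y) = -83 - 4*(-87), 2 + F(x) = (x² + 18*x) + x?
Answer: -250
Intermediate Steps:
F(x) = -2 + x² + 19*x (F(x) = -2 + ((x² + 18*x) + x) = -2 + (x² + 19*x) = -2 + x² + 19*x)
o(d, y) = 265 (o(d, y) = -83 - 1*(-348) = -83 + 348 = 265)
M(-40) - o(F((-13 + 10)*(-5 - 10)), 1) = 15 - 1*265 = 15 - 265 = -250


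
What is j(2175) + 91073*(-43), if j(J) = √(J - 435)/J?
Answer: -3916139 + 2*√435/2175 ≈ -3.9161e+6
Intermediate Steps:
j(J) = √(-435 + J)/J
j(2175) + 91073*(-43) = √(-435 + 2175)/2175 + 91073*(-43) = √1740/2175 - 3916139 = (2*√435)/2175 - 3916139 = 2*√435/2175 - 3916139 = -3916139 + 2*√435/2175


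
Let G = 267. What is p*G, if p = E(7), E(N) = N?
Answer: 1869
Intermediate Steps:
p = 7
p*G = 7*267 = 1869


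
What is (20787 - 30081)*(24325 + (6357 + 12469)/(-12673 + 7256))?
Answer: -1224481702506/5417 ≈ -2.2604e+8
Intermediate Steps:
(20787 - 30081)*(24325 + (6357 + 12469)/(-12673 + 7256)) = -9294*(24325 + 18826/(-5417)) = -9294*(24325 + 18826*(-1/5417)) = -9294*(24325 - 18826/5417) = -9294*131749699/5417 = -1224481702506/5417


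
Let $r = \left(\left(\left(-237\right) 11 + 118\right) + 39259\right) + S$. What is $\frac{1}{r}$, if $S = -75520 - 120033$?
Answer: $- \frac{1}{158783} \approx -6.2979 \cdot 10^{-6}$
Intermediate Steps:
$S = -195553$ ($S = -75520 - 120033 = -195553$)
$r = -158783$ ($r = \left(\left(\left(-237\right) 11 + 118\right) + 39259\right) - 195553 = \left(\left(-2607 + 118\right) + 39259\right) - 195553 = \left(-2489 + 39259\right) - 195553 = 36770 - 195553 = -158783$)
$\frac{1}{r} = \frac{1}{-158783} = - \frac{1}{158783}$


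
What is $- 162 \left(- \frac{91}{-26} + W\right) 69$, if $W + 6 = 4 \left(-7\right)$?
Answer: $340929$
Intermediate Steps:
$W = -34$ ($W = -6 + 4 \left(-7\right) = -6 - 28 = -34$)
$- 162 \left(- \frac{91}{-26} + W\right) 69 = - 162 \left(- \frac{91}{-26} - 34\right) 69 = - 162 \left(\left(-91\right) \left(- \frac{1}{26}\right) - 34\right) 69 = - 162 \left(\frac{7}{2} - 34\right) 69 = \left(-162\right) \left(- \frac{61}{2}\right) 69 = 4941 \cdot 69 = 340929$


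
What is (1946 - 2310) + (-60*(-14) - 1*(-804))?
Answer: 1280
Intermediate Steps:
(1946 - 2310) + (-60*(-14) - 1*(-804)) = -364 + (840 + 804) = -364 + 1644 = 1280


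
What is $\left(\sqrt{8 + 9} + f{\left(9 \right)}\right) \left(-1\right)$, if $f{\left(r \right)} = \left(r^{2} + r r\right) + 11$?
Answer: $-173 - \sqrt{17} \approx -177.12$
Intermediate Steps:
$f{\left(r \right)} = 11 + 2 r^{2}$ ($f{\left(r \right)} = \left(r^{2} + r^{2}\right) + 11 = 2 r^{2} + 11 = 11 + 2 r^{2}$)
$\left(\sqrt{8 + 9} + f{\left(9 \right)}\right) \left(-1\right) = \left(\sqrt{8 + 9} + \left(11 + 2 \cdot 9^{2}\right)\right) \left(-1\right) = \left(\sqrt{17} + \left(11 + 2 \cdot 81\right)\right) \left(-1\right) = \left(\sqrt{17} + \left(11 + 162\right)\right) \left(-1\right) = \left(\sqrt{17} + 173\right) \left(-1\right) = \left(173 + \sqrt{17}\right) \left(-1\right) = -173 - \sqrt{17}$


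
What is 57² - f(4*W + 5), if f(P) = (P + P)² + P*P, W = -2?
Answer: 3204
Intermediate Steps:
f(P) = 5*P² (f(P) = (2*P)² + P² = 4*P² + P² = 5*P²)
57² - f(4*W + 5) = 57² - 5*(4*(-2) + 5)² = 3249 - 5*(-8 + 5)² = 3249 - 5*(-3)² = 3249 - 5*9 = 3249 - 1*45 = 3249 - 45 = 3204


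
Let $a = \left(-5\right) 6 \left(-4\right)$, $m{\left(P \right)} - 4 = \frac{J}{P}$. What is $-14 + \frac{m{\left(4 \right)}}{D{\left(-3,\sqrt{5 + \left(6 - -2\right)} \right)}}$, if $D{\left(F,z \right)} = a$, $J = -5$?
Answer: $- \frac{6709}{480} \approx -13.977$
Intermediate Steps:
$m{\left(P \right)} = 4 - \frac{5}{P}$
$a = 120$ ($a = \left(-30\right) \left(-4\right) = 120$)
$D{\left(F,z \right)} = 120$
$-14 + \frac{m{\left(4 \right)}}{D{\left(-3,\sqrt{5 + \left(6 - -2\right)} \right)}} = -14 + \frac{4 - \frac{5}{4}}{120} = -14 + \left(4 - \frac{5}{4}\right) \frac{1}{120} = -14 + \frac{11}{4} \cdot \frac{1}{120} = -14 + \frac{11}{480} = - \frac{6709}{480}$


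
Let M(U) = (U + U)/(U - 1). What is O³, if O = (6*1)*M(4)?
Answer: 4096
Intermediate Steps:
M(U) = 2*U/(-1 + U) (M(U) = (2*U)/(-1 + U) = 2*U/(-1 + U))
O = 16 (O = (6*1)*(2*4/(-1 + 4)) = 6*(2*4/3) = 6*(2*4*(⅓)) = 6*(8/3) = 16)
O³ = 16³ = 4096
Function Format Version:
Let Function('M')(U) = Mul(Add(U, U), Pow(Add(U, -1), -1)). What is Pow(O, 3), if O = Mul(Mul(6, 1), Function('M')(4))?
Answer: 4096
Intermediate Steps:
Function('M')(U) = Mul(2, U, Pow(Add(-1, U), -1)) (Function('M')(U) = Mul(Mul(2, U), Pow(Add(-1, U), -1)) = Mul(2, U, Pow(Add(-1, U), -1)))
O = 16 (O = Mul(Mul(6, 1), Mul(2, 4, Pow(Add(-1, 4), -1))) = Mul(6, Mul(2, 4, Pow(3, -1))) = Mul(6, Mul(2, 4, Rational(1, 3))) = Mul(6, Rational(8, 3)) = 16)
Pow(O, 3) = Pow(16, 3) = 4096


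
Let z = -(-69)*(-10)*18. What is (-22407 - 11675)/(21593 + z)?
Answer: -34082/9173 ≈ -3.7155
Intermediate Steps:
z = -12420 (z = -23*30*18 = -690*18 = -12420)
(-22407 - 11675)/(21593 + z) = (-22407 - 11675)/(21593 - 12420) = -34082/9173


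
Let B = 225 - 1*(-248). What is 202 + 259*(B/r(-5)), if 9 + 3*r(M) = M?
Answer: -52099/2 ≈ -26050.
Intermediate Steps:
B = 473 (B = 225 + 248 = 473)
r(M) = -3 + M/3
202 + 259*(B/r(-5)) = 202 + 259*(473/(-3 + (⅓)*(-5))) = 202 + 259*(473/(-3 - 5/3)) = 202 + 259*(473/(-14/3)) = 202 + 259*(473*(-3/14)) = 202 + 259*(-1419/14) = 202 - 52503/2 = -52099/2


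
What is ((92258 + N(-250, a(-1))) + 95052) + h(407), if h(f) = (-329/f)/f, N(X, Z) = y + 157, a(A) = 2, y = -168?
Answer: 31025891722/165649 ≈ 1.8730e+5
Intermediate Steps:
N(X, Z) = -11 (N(X, Z) = -168 + 157 = -11)
h(f) = -329/f²
((92258 + N(-250, a(-1))) + 95052) + h(407) = ((92258 - 11) + 95052) - 329/407² = (92247 + 95052) - 329*1/165649 = 187299 - 329/165649 = 31025891722/165649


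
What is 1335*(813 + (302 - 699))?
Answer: 555360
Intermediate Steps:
1335*(813 + (302 - 699)) = 1335*(813 - 397) = 1335*416 = 555360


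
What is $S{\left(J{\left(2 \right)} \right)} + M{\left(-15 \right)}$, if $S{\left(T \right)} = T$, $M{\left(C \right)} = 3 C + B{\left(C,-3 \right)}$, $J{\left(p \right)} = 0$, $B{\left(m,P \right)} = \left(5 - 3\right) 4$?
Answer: $-37$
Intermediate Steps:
$B{\left(m,P \right)} = 8$ ($B{\left(m,P \right)} = 2 \cdot 4 = 8$)
$M{\left(C \right)} = 8 + 3 C$ ($M{\left(C \right)} = 3 C + 8 = 8 + 3 C$)
$S{\left(J{\left(2 \right)} \right)} + M{\left(-15 \right)} = 0 + \left(8 + 3 \left(-15\right)\right) = 0 + \left(8 - 45\right) = 0 - 37 = -37$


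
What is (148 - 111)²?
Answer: 1369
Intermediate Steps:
(148 - 111)² = 37² = 1369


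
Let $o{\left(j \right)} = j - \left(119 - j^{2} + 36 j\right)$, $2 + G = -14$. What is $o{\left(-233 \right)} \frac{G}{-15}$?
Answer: $66480$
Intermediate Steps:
$G = -16$ ($G = -2 - 14 = -16$)
$o{\left(j \right)} = -119 + j^{2} - 35 j$ ($o{\left(j \right)} = j - \left(119 - j^{2} + 36 j\right) = -119 + j^{2} - 35 j$)
$o{\left(-233 \right)} \frac{G}{-15} = \left(-119 + \left(-233\right)^{2} - -8155\right) \left(- \frac{16}{-15}\right) = \left(-119 + 54289 + 8155\right) \left(\left(-16\right) \left(- \frac{1}{15}\right)\right) = 62325 \cdot \frac{16}{15} = 66480$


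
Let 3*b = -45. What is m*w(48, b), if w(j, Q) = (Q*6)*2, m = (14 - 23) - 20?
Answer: 5220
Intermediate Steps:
b = -15 (b = (⅓)*(-45) = -15)
m = -29 (m = -9 - 20 = -29)
w(j, Q) = 12*Q (w(j, Q) = (6*Q)*2 = 12*Q)
m*w(48, b) = -348*(-15) = -29*(-180) = 5220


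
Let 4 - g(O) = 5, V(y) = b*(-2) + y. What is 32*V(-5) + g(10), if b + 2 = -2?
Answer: 95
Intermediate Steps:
b = -4 (b = -2 - 2 = -4)
V(y) = 8 + y (V(y) = -4*(-2) + y = 8 + y)
g(O) = -1 (g(O) = 4 - 1*5 = 4 - 5 = -1)
32*V(-5) + g(10) = 32*(8 - 5) - 1 = 32*3 - 1 = 96 - 1 = 95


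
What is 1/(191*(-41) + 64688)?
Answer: 1/56857 ≈ 1.7588e-5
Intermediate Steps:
1/(191*(-41) + 64688) = 1/(-7831 + 64688) = 1/56857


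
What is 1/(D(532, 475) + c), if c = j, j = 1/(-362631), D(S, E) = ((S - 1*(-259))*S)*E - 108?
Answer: 362631/72484712112551 ≈ 5.0029e-9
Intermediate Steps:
D(S, E) = -108 + E*S*(259 + S) (D(S, E) = ((S + 259)*S)*E - 108 = ((259 + S)*S)*E - 108 = (S*(259 + S))*E - 108 = E*S*(259 + S) - 108 = -108 + E*S*(259 + S))
j = -1/362631 ≈ -2.7576e-6
c = -1/362631 ≈ -2.7576e-6
1/(D(532, 475) + c) = 1/((-108 + 475*532² + 259*475*532) - 1/362631) = 1/((-108 + 475*283024 + 65449300) - 1/362631) = 1/((-108 + 134436400 + 65449300) - 1/362631) = 1/(199885592 - 1/362631) = 1/(72484712112551/362631) = 362631/72484712112551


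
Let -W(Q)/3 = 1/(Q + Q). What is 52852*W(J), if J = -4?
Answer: 39639/2 ≈ 19820.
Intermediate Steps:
W(Q) = -3/(2*Q) (W(Q) = -3/(Q + Q) = -3*1/(2*Q) = -3/(2*Q))
52852*W(J) = 52852*(-3/2/(-4)) = 52852*(-3/2*(-¼)) = 52852*(3/8) = 39639/2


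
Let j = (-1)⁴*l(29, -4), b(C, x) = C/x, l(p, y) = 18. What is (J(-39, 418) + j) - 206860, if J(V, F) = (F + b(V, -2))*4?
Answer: -205092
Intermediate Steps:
J(V, F) = -2*V + 4*F (J(V, F) = (F + V/(-2))*4 = (F + V*(-½))*4 = (F - V/2)*4 = -2*V + 4*F)
j = 18 (j = (-1)⁴*18 = 1*18 = 18)
(J(-39, 418) + j) - 206860 = ((-2*(-39) + 4*418) + 18) - 206860 = ((78 + 1672) + 18) - 206860 = (1750 + 18) - 206860 = 1768 - 206860 = -205092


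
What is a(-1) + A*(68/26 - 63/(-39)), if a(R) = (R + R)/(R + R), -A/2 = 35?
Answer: -3837/13 ≈ -295.15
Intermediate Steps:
A = -70 (A = -2*35 = -70)
a(R) = 1 (a(R) = (2*R)/((2*R)) = (2*R)*(1/(2*R)) = 1)
a(-1) + A*(68/26 - 63/(-39)) = 1 - 70*(68/26 - 63/(-39)) = 1 - 70*(68*(1/26) - 63*(-1/39)) = 1 - 70*(34/13 + 21/13) = 1 - 70*55/13 = 1 - 3850/13 = -3837/13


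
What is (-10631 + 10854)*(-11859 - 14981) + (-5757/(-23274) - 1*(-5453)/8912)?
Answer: -206910375864109/34569648 ≈ -5.9853e+6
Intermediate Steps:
(-10631 + 10854)*(-11859 - 14981) + (-5757/(-23274) - 1*(-5453)/8912) = 223*(-26840) + (-5757*(-1/23274) + 5453*(1/8912)) = -5985320 + (1919/7758 + 5453/8912) = -5985320 + 29703251/34569648 = -206910375864109/34569648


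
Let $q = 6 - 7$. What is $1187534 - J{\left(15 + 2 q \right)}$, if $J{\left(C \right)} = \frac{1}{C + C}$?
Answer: $\frac{30875883}{26} \approx 1.1875 \cdot 10^{6}$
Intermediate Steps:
$q = -1$
$J{\left(C \right)} = \frac{1}{2 C}$
$1187534 - J{\left(15 + 2 q \right)} = 1187534 - \frac{1}{2 \left(15 + 2 \left(-1\right)\right)} = 1187534 - \frac{1}{2 \left(15 - 2\right)} = 1187534 - \frac{1}{2 \cdot 13} = 1187534 - \frac{1}{2} \cdot \frac{1}{13} = 1187534 - \frac{1}{26} = \frac{30875883}{26}$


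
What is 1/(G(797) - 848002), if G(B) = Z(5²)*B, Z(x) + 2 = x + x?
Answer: -1/809746 ≈ -1.2350e-6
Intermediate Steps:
Z(x) = -2 + 2*x (Z(x) = -2 + (x + x) = -2 + 2*x)
G(B) = 48*B (G(B) = (-2 + 2*5²)*B = (-2 + 2*25)*B = (-2 + 50)*B = 48*B)
1/(G(797) - 848002) = 1/(48*797 - 848002) = 1/(38256 - 848002) = 1/(-809746) = -1/809746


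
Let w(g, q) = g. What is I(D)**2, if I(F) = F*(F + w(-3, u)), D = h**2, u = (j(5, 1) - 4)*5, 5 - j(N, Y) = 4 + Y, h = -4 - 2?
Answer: 1411344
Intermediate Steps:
h = -6
j(N, Y) = 1 - Y (j(N, Y) = 5 - (4 + Y) = 5 + (-4 - Y) = 1 - Y)
u = -20 (u = ((1 - 1*1) - 4)*5 = ((1 - 1) - 4)*5 = (0 - 4)*5 = -4*5 = -20)
D = 36 (D = (-6)**2 = 36)
I(F) = F*(-3 + F) (I(F) = F*(F - 3) = F*(-3 + F))
I(D)**2 = (36*(-3 + 36))**2 = (36*33)**2 = 1188**2 = 1411344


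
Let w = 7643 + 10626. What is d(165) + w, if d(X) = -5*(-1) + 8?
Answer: 18282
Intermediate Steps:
w = 18269
d(X) = 13 (d(X) = 5 + 8 = 13)
d(165) + w = 13 + 18269 = 18282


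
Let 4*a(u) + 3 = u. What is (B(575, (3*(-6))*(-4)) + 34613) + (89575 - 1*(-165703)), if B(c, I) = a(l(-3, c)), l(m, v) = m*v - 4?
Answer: 289458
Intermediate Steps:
l(m, v) = -4 + m*v
a(u) = -3/4 + u/4
B(c, I) = -7/4 - 3*c/4 (B(c, I) = -3/4 + (-4 - 3*c)/4 = -3/4 + (-1 - 3*c/4) = -7/4 - 3*c/4)
(B(575, (3*(-6))*(-4)) + 34613) + (89575 - 1*(-165703)) = ((-7/4 - 3/4*575) + 34613) + (89575 - 1*(-165703)) = ((-7/4 - 1725/4) + 34613) + (89575 + 165703) = (-433 + 34613) + 255278 = 34180 + 255278 = 289458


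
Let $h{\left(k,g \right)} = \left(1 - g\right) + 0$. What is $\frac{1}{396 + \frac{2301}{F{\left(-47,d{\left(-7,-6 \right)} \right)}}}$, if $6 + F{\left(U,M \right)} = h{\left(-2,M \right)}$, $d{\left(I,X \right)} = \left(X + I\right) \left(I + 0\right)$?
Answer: $\frac{32}{11905} \approx 0.0026879$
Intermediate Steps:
$h{\left(k,g \right)} = 1 - g$
$d{\left(I,X \right)} = I \left(I + X\right)$ ($d{\left(I,X \right)} = \left(I + X\right) I = I \left(I + X\right)$)
$F{\left(U,M \right)} = -5 - M$ ($F{\left(U,M \right)} = -6 - \left(-1 + M\right) = -5 - M$)
$\frac{1}{396 + \frac{2301}{F{\left(-47,d{\left(-7,-6 \right)} \right)}}} = \frac{1}{396 + \frac{2301}{-5 - - 7 \left(-7 - 6\right)}} = \frac{1}{396 + \frac{2301}{-5 - \left(-7\right) \left(-13\right)}} = \frac{1}{396 + \frac{2301}{-5 - 91}} = \frac{1}{396 + \frac{2301}{-96}} = \frac{1}{396 + 2301 \left(- \frac{1}{96}\right)} = \frac{1}{396 - \frac{767}{32}} = \frac{1}{\frac{11905}{32}} = \frac{32}{11905}$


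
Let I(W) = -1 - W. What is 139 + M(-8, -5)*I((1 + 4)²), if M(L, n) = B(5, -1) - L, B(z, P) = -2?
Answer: -17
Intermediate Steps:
M(L, n) = -2 - L
139 + M(-8, -5)*I((1 + 4)²) = 139 + (-2 - 1*(-8))*(-1 - (1 + 4)²) = 139 + (-2 + 8)*(-1 - 1*5²) = 139 + 6*(-1 - 1*25) = 139 + 6*(-1 - 25) = 139 + 6*(-26) = 139 - 156 = -17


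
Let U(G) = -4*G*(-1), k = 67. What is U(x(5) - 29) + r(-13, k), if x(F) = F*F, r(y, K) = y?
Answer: -29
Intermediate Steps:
x(F) = F**2
U(G) = 4*G
U(x(5) - 29) + r(-13, k) = 4*(5**2 - 29) - 13 = 4*(25 - 29) - 13 = 4*(-4) - 13 = -16 - 13 = -29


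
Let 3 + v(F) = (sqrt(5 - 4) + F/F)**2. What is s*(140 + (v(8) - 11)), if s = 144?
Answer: 18720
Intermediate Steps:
v(F) = 1 (v(F) = -3 + (sqrt(5 - 4) + F/F)**2 = -3 + (sqrt(1) + 1)**2 = -3 + (1 + 1)**2 = -3 + 2**2 = -3 + 4 = 1)
s*(140 + (v(8) - 11)) = 144*(140 + (1 - 11)) = 144*(140 - 10) = 144*130 = 18720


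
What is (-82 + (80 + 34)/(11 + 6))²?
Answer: 1638400/289 ≈ 5669.2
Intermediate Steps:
(-82 + (80 + 34)/(11 + 6))² = (-82 + 114/17)² = (-1280/17)² = 1638400/289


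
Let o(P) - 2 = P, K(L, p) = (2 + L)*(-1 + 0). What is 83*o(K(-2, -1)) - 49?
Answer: 117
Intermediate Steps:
K(L, p) = -2 - L (K(L, p) = (2 + L)*(-1) = -2 - L)
o(P) = 2 + P
83*o(K(-2, -1)) - 49 = 83*(2 + (-2 - 1*(-2))) - 49 = 83*(2 + (-2 + 2)) - 49 = 83*(2 + 0) - 49 = 83*2 - 49 = 166 - 49 = 117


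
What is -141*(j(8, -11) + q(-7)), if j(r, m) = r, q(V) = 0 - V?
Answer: -2115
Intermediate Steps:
q(V) = -V
-141*(j(8, -11) + q(-7)) = -141*(8 - 1*(-7)) = -141*(8 + 7) = -141*15 = -2115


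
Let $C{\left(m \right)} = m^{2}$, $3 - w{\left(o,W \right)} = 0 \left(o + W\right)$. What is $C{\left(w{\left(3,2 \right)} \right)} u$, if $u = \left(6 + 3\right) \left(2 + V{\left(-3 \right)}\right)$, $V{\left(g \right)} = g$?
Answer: $-81$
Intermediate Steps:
$u = -9$ ($u = \left(6 + 3\right) \left(2 - 3\right) = 9 \left(-1\right) = -9$)
$w{\left(o,W \right)} = 3$ ($w{\left(o,W \right)} = 3 - 0 \left(o + W\right) = 3 - 0 \left(W + o\right) = 3 - 0 = 3 + 0 = 3$)
$C{\left(w{\left(3,2 \right)} \right)} u = 3^{2} \left(-9\right) = 9 \left(-9\right) = -81$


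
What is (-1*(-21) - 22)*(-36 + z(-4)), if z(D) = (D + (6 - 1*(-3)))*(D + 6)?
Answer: 26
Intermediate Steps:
z(D) = (6 + D)*(9 + D) (z(D) = (D + (6 + 3))*(6 + D) = (D + 9)*(6 + D) = (9 + D)*(6 + D) = (6 + D)*(9 + D))
(-1*(-21) - 22)*(-36 + z(-4)) = (-1*(-21) - 22)*(-36 + (54 + (-4)**2 + 15*(-4))) = (21 - 22)*(-36 + (54 + 16 - 60)) = -(-36 + 10) = -1*(-26) = 26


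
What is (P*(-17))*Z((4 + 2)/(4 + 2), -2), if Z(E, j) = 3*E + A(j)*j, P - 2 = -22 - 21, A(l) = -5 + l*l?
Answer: 3485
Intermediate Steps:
A(l) = -5 + l**2
P = -41 (P = 2 + (-22 - 21) = 2 - 43 = -41)
Z(E, j) = 3*E + j*(-5 + j**2) (Z(E, j) = 3*E + (-5 + j**2)*j = 3*E + j*(-5 + j**2))
(P*(-17))*Z((4 + 2)/(4 + 2), -2) = (-41*(-17))*(3*((4 + 2)/(4 + 2)) - 2*(-5 + (-2)**2)) = 697*(3*(6/6) - 2*(-5 + 4)) = 697*(3*(6*(1/6)) - 2*(-1)) = 697*(3*1 + 2) = 697*(3 + 2) = 697*5 = 3485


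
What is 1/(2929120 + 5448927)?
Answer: 1/8378047 ≈ 1.1936e-7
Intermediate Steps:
1/(2929120 + 5448927) = 1/8378047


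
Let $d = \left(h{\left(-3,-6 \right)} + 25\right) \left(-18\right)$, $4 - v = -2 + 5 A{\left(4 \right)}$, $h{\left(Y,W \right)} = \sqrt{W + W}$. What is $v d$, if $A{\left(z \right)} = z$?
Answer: $6300 + 504 i \sqrt{3} \approx 6300.0 + 872.95 i$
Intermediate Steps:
$h{\left(Y,W \right)} = \sqrt{2} \sqrt{W}$ ($h{\left(Y,W \right)} = \sqrt{2 W} = \sqrt{2} \sqrt{W}$)
$v = -14$ ($v = 4 - \left(-2 + 5 \cdot 4\right) = 4 - \left(-2 + 20\right) = 4 - 18 = -14$)
$d = -450 - 36 i \sqrt{3}$ ($d = \left(\sqrt{2} \sqrt{-6} + 25\right) \left(-18\right) = \left(\sqrt{2} i \sqrt{6} + 25\right) \left(-18\right) = \left(2 i \sqrt{3} + 25\right) \left(-18\right) = \left(25 + 2 i \sqrt{3}\right) \left(-18\right) = -450 - 36 i \sqrt{3} \approx -450.0 - 62.354 i$)
$v d = - 14 \left(-450 - 36 i \sqrt{3}\right) = 6300 + 504 i \sqrt{3}$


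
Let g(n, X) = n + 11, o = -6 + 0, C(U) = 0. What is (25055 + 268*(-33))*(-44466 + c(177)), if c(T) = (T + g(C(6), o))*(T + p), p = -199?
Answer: -787887022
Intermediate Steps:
o = -6
g(n, X) = 11 + n
c(T) = (-199 + T)*(11 + T) (c(T) = (T + (11 + 0))*(T - 199) = (T + 11)*(-199 + T) = (11 + T)*(-199 + T) = (-199 + T)*(11 + T))
(25055 + 268*(-33))*(-44466 + c(177)) = (25055 + 268*(-33))*(-44466 + (-2189 + 177² - 188*177)) = (25055 - 8844)*(-44466 + (-2189 + 31329 - 33276)) = 16211*(-44466 - 4136) = 16211*(-48602) = -787887022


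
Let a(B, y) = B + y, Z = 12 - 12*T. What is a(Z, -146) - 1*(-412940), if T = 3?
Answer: 412770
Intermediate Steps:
Z = -24 (Z = 12 - 12*3 = 12 - 36 = -24)
a(Z, -146) - 1*(-412940) = (-24 - 146) - 1*(-412940) = -170 + 412940 = 412770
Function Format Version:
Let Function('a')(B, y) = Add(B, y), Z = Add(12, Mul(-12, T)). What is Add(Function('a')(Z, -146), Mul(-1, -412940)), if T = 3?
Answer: 412770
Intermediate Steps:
Z = -24 (Z = Add(12, Mul(-12, 3)) = Add(12, -36) = -24)
Add(Function('a')(Z, -146), Mul(-1, -412940)) = Add(Add(-24, -146), Mul(-1, -412940)) = Add(-170, 412940) = 412770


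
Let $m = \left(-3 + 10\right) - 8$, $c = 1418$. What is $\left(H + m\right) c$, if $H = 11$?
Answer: $14180$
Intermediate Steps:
$m = -1$ ($m = 7 - 8 = -1$)
$\left(H + m\right) c = \left(11 - 1\right) 1418 = 10 \cdot 1418 = 14180$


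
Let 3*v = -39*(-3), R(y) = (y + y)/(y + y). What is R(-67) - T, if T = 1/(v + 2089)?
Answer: 2127/2128 ≈ 0.99953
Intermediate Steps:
R(y) = 1 (R(y) = (2*y)/((2*y)) = (2*y)*(1/(2*y)) = 1)
v = 39 (v = (-39*(-3))/3 = (⅓)*117 = 39)
T = 1/2128 (T = 1/(39 + 2089) = 1/2128 ≈ 0.00046992)
R(-67) - T = 1 - 1*1/2128 = 1 - 1/2128 = 2127/2128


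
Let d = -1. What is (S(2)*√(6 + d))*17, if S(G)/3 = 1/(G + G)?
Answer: 51*√5/4 ≈ 28.510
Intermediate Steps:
S(G) = 3/(2*G) (S(G) = 3/(G + G) = 3/((2*G)) = 3*(1/(2*G)) = 3/(2*G))
(S(2)*√(6 + d))*17 = (((3/2)/2)*√(6 - 1))*17 = (((3/2)*(½))*√5)*17 = (3*√5/4)*17 = 51*√5/4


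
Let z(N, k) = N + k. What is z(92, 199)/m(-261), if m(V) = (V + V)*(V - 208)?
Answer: 97/81606 ≈ 0.0011886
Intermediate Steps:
m(V) = 2*V*(-208 + V) (m(V) = (2*V)*(-208 + V) = 2*V*(-208 + V))
z(92, 199)/m(-261) = (92 + 199)/((2*(-261)*(-208 - 261))) = 291/((2*(-261)*(-469))) = 291/244818 = 291*(1/244818) = 97/81606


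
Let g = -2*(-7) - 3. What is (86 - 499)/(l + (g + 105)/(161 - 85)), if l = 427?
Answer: -133/138 ≈ -0.96377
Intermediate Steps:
g = 11 (g = 14 - 3 = 11)
(86 - 499)/(l + (g + 105)/(161 - 85)) = (86 - 499)/(427 + (11 + 105)/(161 - 85)) = -413/(427 + 116/76) = -413/(427 + 116*(1/76)) = -413/(427 + 29/19) = -413/8142/19 = -413*19/8142 = -133/138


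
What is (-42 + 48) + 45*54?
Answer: 2436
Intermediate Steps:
(-42 + 48) + 45*54 = 6 + 2430 = 2436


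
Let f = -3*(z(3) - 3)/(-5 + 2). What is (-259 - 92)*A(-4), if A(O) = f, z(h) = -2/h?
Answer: 1287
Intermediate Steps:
f = -11/3 (f = -3*(-2/3 - 3)/(-5 + 2) = -3*(-2*⅓ - 3)/(-3) = -3*(-⅔ - 3)*(-1)/3 = -(-11)*(-1)/3 = -3*11/9 = -11/3 ≈ -3.6667)
A(O) = -11/3
(-259 - 92)*A(-4) = (-259 - 92)*(-11/3) = -351*(-11/3) = 1287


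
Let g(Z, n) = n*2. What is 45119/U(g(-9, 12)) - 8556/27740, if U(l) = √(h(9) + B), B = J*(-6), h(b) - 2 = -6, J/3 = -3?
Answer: -2139/6935 + 45119*√2/10 ≈ 6380.5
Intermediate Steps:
J = -9 (J = 3*(-3) = -9)
g(Z, n) = 2*n
h(b) = -4 (h(b) = 2 - 6 = -4)
B = 54 (B = -9*(-6) = 54)
U(l) = 5*√2 (U(l) = √(-4 + 54) = √50 = 5*√2)
45119/U(g(-9, 12)) - 8556/27740 = 45119/((5*√2)) - 8556/27740 = 45119*(√2/10) - 8556*1/27740 = 45119*√2/10 - 2139/6935 = -2139/6935 + 45119*√2/10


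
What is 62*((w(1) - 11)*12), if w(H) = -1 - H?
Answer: -9672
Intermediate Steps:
62*((w(1) - 11)*12) = 62*(((-1 - 1*1) - 11)*12) = 62*(((-1 - 1) - 11)*12) = 62*((-2 - 11)*12) = 62*(-13*12) = 62*(-156) = -9672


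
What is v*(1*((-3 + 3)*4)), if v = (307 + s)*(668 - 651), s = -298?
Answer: 0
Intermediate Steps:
v = 153 (v = (307 - 298)*(668 - 651) = 9*17 = 153)
v*(1*((-3 + 3)*4)) = 153*(1*((-3 + 3)*4)) = 153*(1*(0*4)) = 153*(1*0) = 153*0 = 0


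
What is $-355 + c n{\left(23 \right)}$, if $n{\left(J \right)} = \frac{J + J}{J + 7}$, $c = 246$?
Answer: $\frac{111}{5} \approx 22.2$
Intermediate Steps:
$n{\left(J \right)} = \frac{2 J}{7 + J}$
$-355 + c n{\left(23 \right)} = -355 + 246 \cdot 2 \cdot 23 \frac{1}{7 + 23} = -355 + 246 \cdot 2 \cdot 23 \cdot \frac{1}{30} = -355 + 246 \cdot \frac{23}{15} = -355 + \frac{1886}{5} = \frac{111}{5}$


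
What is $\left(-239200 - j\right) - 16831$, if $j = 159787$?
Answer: $-415818$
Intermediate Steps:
$\left(-239200 - j\right) - 16831 = \left(-239200 - 159787\right) - 16831 = -398987 - 16831 = -415818$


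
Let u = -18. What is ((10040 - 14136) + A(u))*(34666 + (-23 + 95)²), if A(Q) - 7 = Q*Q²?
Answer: -395351850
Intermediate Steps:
A(Q) = 7 + Q³ (A(Q) = 7 + Q*Q² = 7 + Q³)
((10040 - 14136) + A(u))*(34666 + (-23 + 95)²) = ((10040 - 14136) + (7 + (-18)³))*(34666 + (-23 + 95)²) = (-4096 + (7 - 5832))*(34666 + 72²) = (-4096 - 5825)*(34666 + 5184) = -9921*39850 = -395351850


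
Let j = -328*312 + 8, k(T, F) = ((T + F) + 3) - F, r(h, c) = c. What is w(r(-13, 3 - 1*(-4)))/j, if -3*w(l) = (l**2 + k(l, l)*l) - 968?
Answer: -283/102328 ≈ -0.0027656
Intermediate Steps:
k(T, F) = 3 + T (k(T, F) = ((F + T) + 3) - F = (3 + F + T) - F = 3 + T)
w(l) = 968/3 - l**2/3 - l*(3 + l)/3 (w(l) = -((l**2 + (3 + l)*l) - 968)/3 = -((l**2 + l*(3 + l)) - 968)/3 = -(-968 + l**2 + l*(3 + l))/3 = 968/3 - l**2/3 - l*(3 + l)/3)
j = -102328 (j = -102336 + 8 = -102328)
w(r(-13, 3 - 1*(-4)))/j = (968/3 - (3 - 1*(-4))**2/3 - (3 - 1*(-4))*(3 + (3 - 1*(-4)))/3)/(-102328) = (968/3 - (3 + 4)**2/3 - (3 + 4)*(3 + (3 + 4))/3)*(-1/102328) = (968/3 - 1/3*7**2 - 1/3*7*(3 + 7))*(-1/102328) = (968/3 - 1/3*49 - 1/3*7*10)*(-1/102328) = (968/3 - 49/3 - 70/3)*(-1/102328) = 283*(-1/102328) = -283/102328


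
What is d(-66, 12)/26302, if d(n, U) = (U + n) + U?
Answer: -21/13151 ≈ -0.0015968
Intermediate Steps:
d(n, U) = n + 2*U
d(-66, 12)/26302 = (-66 + 2*12)/26302 = (-66 + 24)*(1/26302) = -42*1/26302 = -21/13151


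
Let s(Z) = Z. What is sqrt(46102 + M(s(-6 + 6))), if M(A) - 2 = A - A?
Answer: 2*sqrt(11526) ≈ 214.72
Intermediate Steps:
M(A) = 2 (M(A) = 2 + (A - A) = 2 + 0 = 2)
sqrt(46102 + M(s(-6 + 6))) = sqrt(46102 + 2) = sqrt(46104) = 2*sqrt(11526)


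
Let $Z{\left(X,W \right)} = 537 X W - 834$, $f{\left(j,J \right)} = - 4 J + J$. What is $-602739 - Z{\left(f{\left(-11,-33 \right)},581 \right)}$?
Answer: $-31489608$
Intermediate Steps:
$f{\left(j,J \right)} = - 3 J$
$Z{\left(X,W \right)} = -834 + 537 W X$ ($Z{\left(X,W \right)} = 537 W X - 834 = -834 + 537 W X$)
$-602739 - Z{\left(f{\left(-11,-33 \right)},581 \right)} = -602739 - \left(-834 + 537 \cdot 581 \left(\left(-3\right) \left(-33\right)\right)\right) = -602739 - \left(-834 + 537 \cdot 581 \cdot 99\right) = -602739 - \left(-834 + 30887703\right) = -602739 - 30886869 = -31489608$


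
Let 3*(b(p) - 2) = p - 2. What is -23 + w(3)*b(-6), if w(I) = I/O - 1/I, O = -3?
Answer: -199/9 ≈ -22.111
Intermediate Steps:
b(p) = 4/3 + p/3 (b(p) = 2 + (p - 2)/3 = 2 + (-2 + p)/3 = 2 + (-⅔ + p/3) = 4/3 + p/3)
w(I) = -1/I - I/3 (w(I) = I/(-3) - 1/I = I*(-⅓) - 1/I = -I/3 - 1/I = -1/I - I/3)
-23 + w(3)*b(-6) = -23 + (-1/3 - ⅓*3)*(4/3 + (⅓)*(-6)) = -23 + (-1*⅓ - 1)*(4/3 - 2) = -23 + (-⅓ - 1)*(-⅔) = -23 - 4/3*(-⅔) = -23 + 8/9 = -199/9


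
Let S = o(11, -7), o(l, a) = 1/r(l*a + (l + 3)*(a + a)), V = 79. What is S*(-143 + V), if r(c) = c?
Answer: 64/273 ≈ 0.23443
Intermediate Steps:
o(l, a) = 1/(a*l + 2*a*(3 + l)) (o(l, a) = 1/(l*a + (l + 3)*(a + a)) = 1/(a*l + (3 + l)*(2*a)) = 1/(a*l + 2*a*(3 + l)))
S = -1/273 (S = (⅓)/(-7*(2 + 11)) = (⅓)*(-⅐)/13 = (⅓)*(-⅐)*(1/13) = -1/273 ≈ -0.0036630)
S*(-143 + V) = -(-143 + 79)/273 = -1/273*(-64) = 64/273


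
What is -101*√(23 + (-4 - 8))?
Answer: -101*√11 ≈ -334.98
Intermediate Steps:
-101*√(23 + (-4 - 8)) = -101*√(23 - 12) = -101*√11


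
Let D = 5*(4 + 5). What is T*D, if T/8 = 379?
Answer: 136440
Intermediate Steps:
T = 3032 (T = 8*379 = 3032)
D = 45 (D = 5*9 = 45)
T*D = 3032*45 = 136440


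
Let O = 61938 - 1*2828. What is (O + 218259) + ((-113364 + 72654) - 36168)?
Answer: 200491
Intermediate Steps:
O = 59110 (O = 61938 - 2828 = 59110)
(O + 218259) + ((-113364 + 72654) - 36168) = (59110 + 218259) + ((-113364 + 72654) - 36168) = 277369 + (-40710 - 36168) = 277369 - 76878 = 200491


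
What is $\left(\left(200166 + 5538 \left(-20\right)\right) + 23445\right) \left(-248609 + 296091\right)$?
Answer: $5358391182$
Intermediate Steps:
$\left(\left(200166 + 5538 \left(-20\right)\right) + 23445\right) \left(-248609 + 296091\right) = \left(\left(200166 - 110760\right) + 23445\right) 47482 = \left(89406 + 23445\right) 47482 = 112851 \cdot 47482 = 5358391182$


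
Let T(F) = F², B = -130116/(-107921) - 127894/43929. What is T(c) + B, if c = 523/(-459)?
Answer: -15071339844787/36992943135027 ≈ -0.40741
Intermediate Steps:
c = -523/459 (c = 523*(-1/459) = -523/459 ≈ -1.1394)
B = -8086582610/4740861609 (B = -130116*(-1/107921) - 127894*1/43929 = 130116/107921 - 127894/43929 = -8086582610/4740861609 ≈ -1.7057)
T(c) + B = (-523/459)² - 8086582610/4740861609 = 273529/210681 - 8086582610/4740861609 = -15071339844787/36992943135027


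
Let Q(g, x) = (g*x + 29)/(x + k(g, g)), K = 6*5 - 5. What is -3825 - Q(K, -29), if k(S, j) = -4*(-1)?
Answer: -96321/25 ≈ -3852.8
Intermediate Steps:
k(S, j) = 4
K = 25 (K = 30 - 5 = 25)
Q(g, x) = (29 + g*x)/(4 + x) (Q(g, x) = (g*x + 29)/(x + 4) = (29 + g*x)/(4 + x))
-3825 - Q(K, -29) = -3825 - (29 + 25*(-29))/(4 - 29) = -3825 - (29 - 725)/(-25) = -3825 - (-1)*(-696)/25 = -3825 - 1*696/25 = -3825 - 696/25 = -96321/25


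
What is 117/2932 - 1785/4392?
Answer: -393313/1073112 ≈ -0.36652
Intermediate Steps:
117/2932 - 1785/4392 = 117*(1/2932) - 1785*1/4392 = 117/2932 - 595/1464 = -393313/1073112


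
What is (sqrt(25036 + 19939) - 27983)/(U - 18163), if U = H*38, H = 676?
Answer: -27983/7525 + sqrt(1799)/1505 ≈ -3.6905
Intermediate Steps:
U = 25688 (U = 676*38 = 25688)
(sqrt(25036 + 19939) - 27983)/(U - 18163) = (sqrt(25036 + 19939) - 27983)/(25688 - 18163) = (sqrt(44975) - 27983)/7525 = (5*sqrt(1799) - 27983)*(1/7525) = (-27983 + 5*sqrt(1799))*(1/7525) = -27983/7525 + sqrt(1799)/1505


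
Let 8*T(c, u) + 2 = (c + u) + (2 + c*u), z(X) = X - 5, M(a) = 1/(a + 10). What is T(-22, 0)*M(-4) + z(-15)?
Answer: -491/24 ≈ -20.458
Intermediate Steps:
M(a) = 1/(10 + a)
z(X) = -5 + X
T(c, u) = c/8 + u/8 + c*u/8 (T(c, u) = -1/4 + ((c + u) + (2 + c*u))/8 = -1/4 + (2 + c + u + c*u)/8 = -1/4 + (1/4 + c/8 + u/8 + c*u/8) = c/8 + u/8 + c*u/8)
T(-22, 0)*M(-4) + z(-15) = ((1/8)*(-22) + (1/8)*0 + (1/8)*(-22)*0)/(10 - 4) + (-5 - 15) = (-11/4 + 0 + 0)/6 - 20 = -11/4*1/6 - 20 = -11/24 - 20 = -491/24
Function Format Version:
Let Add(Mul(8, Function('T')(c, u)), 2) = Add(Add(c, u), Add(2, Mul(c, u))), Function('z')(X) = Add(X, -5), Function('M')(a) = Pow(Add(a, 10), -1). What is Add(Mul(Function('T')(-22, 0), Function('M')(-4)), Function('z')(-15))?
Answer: Rational(-491, 24) ≈ -20.458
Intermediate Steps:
Function('M')(a) = Pow(Add(10, a), -1)
Function('z')(X) = Add(-5, X)
Function('T')(c, u) = Add(Mul(Rational(1, 8), c), Mul(Rational(1, 8), u), Mul(Rational(1, 8), c, u)) (Function('T')(c, u) = Add(Rational(-1, 4), Mul(Rational(1, 8), Add(Add(c, u), Add(2, Mul(c, u))))) = Add(Rational(-1, 4), Mul(Rational(1, 8), Add(2, c, u, Mul(c, u)))) = Add(Rational(-1, 4), Add(Rational(1, 4), Mul(Rational(1, 8), c), Mul(Rational(1, 8), u), Mul(Rational(1, 8), c, u))) = Add(Mul(Rational(1, 8), c), Mul(Rational(1, 8), u), Mul(Rational(1, 8), c, u)))
Add(Mul(Function('T')(-22, 0), Function('M')(-4)), Function('z')(-15)) = Add(Mul(Add(Mul(Rational(1, 8), -22), Mul(Rational(1, 8), 0), Mul(Rational(1, 8), -22, 0)), Pow(Add(10, -4), -1)), Add(-5, -15)) = Add(Mul(Add(Rational(-11, 4), 0, 0), Pow(6, -1)), -20) = Add(Mul(Rational(-11, 4), Rational(1, 6)), -20) = Add(Rational(-11, 24), -20) = Rational(-491, 24)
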